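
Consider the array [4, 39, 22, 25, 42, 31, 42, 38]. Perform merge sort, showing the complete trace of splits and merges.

Merge sort trace:

Split: [4, 39, 22, 25, 42, 31, 42, 38] -> [4, 39, 22, 25] and [42, 31, 42, 38]
  Split: [4, 39, 22, 25] -> [4, 39] and [22, 25]
    Split: [4, 39] -> [4] and [39]
    Merge: [4] + [39] -> [4, 39]
    Split: [22, 25] -> [22] and [25]
    Merge: [22] + [25] -> [22, 25]
  Merge: [4, 39] + [22, 25] -> [4, 22, 25, 39]
  Split: [42, 31, 42, 38] -> [42, 31] and [42, 38]
    Split: [42, 31] -> [42] and [31]
    Merge: [42] + [31] -> [31, 42]
    Split: [42, 38] -> [42] and [38]
    Merge: [42] + [38] -> [38, 42]
  Merge: [31, 42] + [38, 42] -> [31, 38, 42, 42]
Merge: [4, 22, 25, 39] + [31, 38, 42, 42] -> [4, 22, 25, 31, 38, 39, 42, 42]

Final sorted array: [4, 22, 25, 31, 38, 39, 42, 42]

The merge sort proceeds by recursively splitting the array and merging sorted halves.
After all merges, the sorted array is [4, 22, 25, 31, 38, 39, 42, 42].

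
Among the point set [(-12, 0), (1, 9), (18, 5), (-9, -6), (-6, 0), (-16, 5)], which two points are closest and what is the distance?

Computing all pairwise distances among 6 points:

d((-12, 0), (1, 9)) = 15.8114
d((-12, 0), (18, 5)) = 30.4138
d((-12, 0), (-9, -6)) = 6.7082
d((-12, 0), (-6, 0)) = 6.0 <-- minimum
d((-12, 0), (-16, 5)) = 6.4031
d((1, 9), (18, 5)) = 17.4642
d((1, 9), (-9, -6)) = 18.0278
d((1, 9), (-6, 0)) = 11.4018
d((1, 9), (-16, 5)) = 17.4642
d((18, 5), (-9, -6)) = 29.1548
d((18, 5), (-6, 0)) = 24.5153
d((18, 5), (-16, 5)) = 34.0
d((-9, -6), (-6, 0)) = 6.7082
d((-9, -6), (-16, 5)) = 13.0384
d((-6, 0), (-16, 5)) = 11.1803

Closest pair: (-12, 0) and (-6, 0) with distance 6.0

The closest pair is (-12, 0) and (-6, 0) with Euclidean distance 6.0. For 6 points, brute-force pairwise comparison is shown above. For large n, the divide-and-conquer algorithm (sort by x, recurse on halves, check the dividing strip) achieves O(n log n).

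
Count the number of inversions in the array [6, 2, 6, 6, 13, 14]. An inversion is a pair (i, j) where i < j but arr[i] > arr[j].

Finding inversions in [6, 2, 6, 6, 13, 14]:

(0, 1): arr[0]=6 > arr[1]=2

Total inversions: 1

The array has 1 inversion(s): (0,1). Each pair (i,j) satisfies i < j and arr[i] > arr[j].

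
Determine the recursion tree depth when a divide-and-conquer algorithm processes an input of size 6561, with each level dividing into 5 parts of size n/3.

For divide and conquer with division factor 3:

Problem sizes at each level:
Level 0: 6561
Level 1: 2187
Level 2: 729
Level 3: 243
Level 4: 81
Level 5: 27
Level 6: 9
Level 7: 3
Level 8: 1

The root is level 0 and the size-1 base case is level 8 (the tree spans levels 0 through 8, i.e. 9 levels counting the root), so the depth is the number of divisions: log_3(6561) = 8

The recursion tree depth is log_3(6561) = 8. At each level, the problem size is divided by 3, so it takes 8 divisions to reduce to a base case of size 1. The algorithm makes 5 recursive calls at each level.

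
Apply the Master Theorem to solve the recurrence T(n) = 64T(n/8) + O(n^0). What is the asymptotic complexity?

Master Theorem for T(n) = 64T(n/8) + O(n^0):

a = 64, b = 8, c = 0
log_b(a) = log_8(64) = 2.0000

Case 1: c = 0 < log_8(64) = 2.0000
T(n) = O(n^(log_8 64)) = O(n^2)

For T(n) = 64T(n/8) + O(n^0): log_8(64) = 2.0000. This is Case 1 of the Master Theorem (c < log_b(a), work dominated by leaves), giving O(n^2).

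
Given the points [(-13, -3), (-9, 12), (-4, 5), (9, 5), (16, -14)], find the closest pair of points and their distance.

Computing all pairwise distances among 5 points:

d((-13, -3), (-9, 12)) = 15.5242
d((-13, -3), (-4, 5)) = 12.0416
d((-13, -3), (9, 5)) = 23.4094
d((-13, -3), (16, -14)) = 31.0161
d((-9, 12), (-4, 5)) = 8.6023 <-- minimum
d((-9, 12), (9, 5)) = 19.3132
d((-9, 12), (16, -14)) = 36.0694
d((-4, 5), (9, 5)) = 13.0
d((-4, 5), (16, -14)) = 27.5862
d((9, 5), (16, -14)) = 20.2485

Closest pair: (-9, 12) and (-4, 5) with distance 8.6023

The closest pair is (-9, 12) and (-4, 5) with Euclidean distance 8.6023. For 5 points, brute-force pairwise comparison is shown above. For large n, the divide-and-conquer algorithm (sort by x, recurse on halves, check the dividing strip) achieves O(n log n).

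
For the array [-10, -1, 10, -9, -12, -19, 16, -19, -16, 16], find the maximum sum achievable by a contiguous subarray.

Using Kadane's algorithm on [-10, -1, 10, -9, -12, -19, 16, -19, -16, 16]:

Scanning through the array:
Position 1 (value -1): max_ending_here = -1, max_so_far = -1
Position 2 (value 10): max_ending_here = 10, max_so_far = 10
Position 3 (value -9): max_ending_here = 1, max_so_far = 10
Position 4 (value -12): max_ending_here = -11, max_so_far = 10
Position 5 (value -19): max_ending_here = -19, max_so_far = 10
Position 6 (value 16): max_ending_here = 16, max_so_far = 16
Position 7 (value -19): max_ending_here = -3, max_so_far = 16
Position 8 (value -16): max_ending_here = -16, max_so_far = 16
Position 9 (value 16): max_ending_here = 16, max_so_far = 16

Maximum subarray: [16]
Maximum sum: 16

The maximum subarray is [16] with sum 16. This subarray runs from index 6 to index 6.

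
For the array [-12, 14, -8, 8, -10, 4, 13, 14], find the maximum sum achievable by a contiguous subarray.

Using Kadane's algorithm on [-12, 14, -8, 8, -10, 4, 13, 14]:

Scanning through the array:
Position 1 (value 14): max_ending_here = 14, max_so_far = 14
Position 2 (value -8): max_ending_here = 6, max_so_far = 14
Position 3 (value 8): max_ending_here = 14, max_so_far = 14
Position 4 (value -10): max_ending_here = 4, max_so_far = 14
Position 5 (value 4): max_ending_here = 8, max_so_far = 14
Position 6 (value 13): max_ending_here = 21, max_so_far = 21
Position 7 (value 14): max_ending_here = 35, max_so_far = 35

Maximum subarray: [14, -8, 8, -10, 4, 13, 14]
Maximum sum: 35

The maximum subarray is [14, -8, 8, -10, 4, 13, 14] with sum 35. This subarray runs from index 1 to index 7.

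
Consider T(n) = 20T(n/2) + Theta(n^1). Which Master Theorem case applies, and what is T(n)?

Master Theorem for T(n) = 20T(n/2) + O(n^1):

a = 20, b = 2, c = 1
log_b(a) = log_2(20) = 4.3219

Case 1: c = 1 < log_2(20) = 4.3219
T(n) = O(n^(log_2 20))

For T(n) = 20T(n/2) + O(n^1): log_2(20) = 4.3219. This is Case 1 of the Master Theorem (c < log_b(a), work dominated by leaves), giving O(n^(log_2 20)).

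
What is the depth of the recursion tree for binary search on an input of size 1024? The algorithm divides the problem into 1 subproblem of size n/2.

For divide and conquer with division factor 2:

Problem sizes at each level:
Level 0: 1024
Level 1: 512
Level 2: 256
Level 3: 128
Level 4: 64
Level 5: 32
Level 6: 16
Level 7: 8
Level 8: 4
Level 9: 2
Level 10: 1

The root is level 0 and the size-1 base case is level 10 (the tree spans levels 0 through 10, i.e. 11 levels counting the root), so the depth is the number of divisions: log_2(1024) = 10

The recursion tree depth is log_2(1024) = 10. At each level, the problem size is divided by 2, so it takes 10 divisions to reduce to a base case of size 1. The algorithm makes 1 recursive call at each level.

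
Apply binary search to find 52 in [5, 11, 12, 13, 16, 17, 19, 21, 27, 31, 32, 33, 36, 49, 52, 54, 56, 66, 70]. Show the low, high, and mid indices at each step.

Binary search for 52 in [5, 11, 12, 13, 16, 17, 19, 21, 27, 31, 32, 33, 36, 49, 52, 54, 56, 66, 70]:

lo=0, hi=18, mid=9, arr[mid]=31 -> 31 < 52, search right half
lo=10, hi=18, mid=14, arr[mid]=52 -> Found target at index 14!

Binary search finds 52 at index 14 after 2 comparisons. The search repeatedly halves the search space by comparing with the middle element.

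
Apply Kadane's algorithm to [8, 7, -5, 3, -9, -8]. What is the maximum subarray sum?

Using Kadane's algorithm on [8, 7, -5, 3, -9, -8]:

Scanning through the array:
Position 1 (value 7): max_ending_here = 15, max_so_far = 15
Position 2 (value -5): max_ending_here = 10, max_so_far = 15
Position 3 (value 3): max_ending_here = 13, max_so_far = 15
Position 4 (value -9): max_ending_here = 4, max_so_far = 15
Position 5 (value -8): max_ending_here = -4, max_so_far = 15

Maximum subarray: [8, 7]
Maximum sum: 15

The maximum subarray is [8, 7] with sum 15. This subarray runs from index 0 to index 1.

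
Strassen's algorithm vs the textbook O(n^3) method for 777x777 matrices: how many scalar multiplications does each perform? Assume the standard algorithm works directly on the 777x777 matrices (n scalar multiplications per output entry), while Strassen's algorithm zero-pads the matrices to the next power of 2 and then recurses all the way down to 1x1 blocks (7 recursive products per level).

Matrix multiplication for 777x777 matrices:

Strassen's algorithm requires power-of-2 dimensions. Pad 777x777 to 1024x1024 (next power of 2).

Standard algorithm: 777^3 = 469097433 multiplications
Strassen's algorithm: 7^(log2(1024)) = 7^10 = 282475249 multiplications
Savings: 469097433 - 282475249 = 186622184 multiplications

Standard: 469097433 multiplications (777^3). Strassen: 282475249 multiplications (7^10, after padding to 1024x1024). Strassen reduces 8 recursive multiplications to 7 at each level.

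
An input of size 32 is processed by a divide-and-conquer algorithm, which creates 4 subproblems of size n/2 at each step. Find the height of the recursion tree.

For divide and conquer with division factor 2:

Problem sizes at each level:
Level 0: 32
Level 1: 16
Level 2: 8
Level 3: 4
Level 4: 2
Level 5: 1

The root is level 0 and the size-1 base case is level 5 (the tree spans levels 0 through 5, i.e. 6 levels counting the root), so the depth is the number of divisions: log_2(32) = 5

The recursion tree depth is log_2(32) = 5. At each level, the problem size is divided by 2, so it takes 5 divisions to reduce to a base case of size 1. The algorithm makes 4 recursive calls at each level.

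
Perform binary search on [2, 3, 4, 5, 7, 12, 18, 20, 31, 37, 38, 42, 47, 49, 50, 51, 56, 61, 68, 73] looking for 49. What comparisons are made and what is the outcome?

Binary search for 49 in [2, 3, 4, 5, 7, 12, 18, 20, 31, 37, 38, 42, 47, 49, 50, 51, 56, 61, 68, 73]:

lo=0, hi=19, mid=9, arr[mid]=37 -> 37 < 49, search right half
lo=10, hi=19, mid=14, arr[mid]=50 -> 50 > 49, search left half
lo=10, hi=13, mid=11, arr[mid]=42 -> 42 < 49, search right half
lo=12, hi=13, mid=12, arr[mid]=47 -> 47 < 49, search right half
lo=13, hi=13, mid=13, arr[mid]=49 -> Found target at index 13!

Binary search finds 49 at index 13 after 5 comparisons. The search repeatedly halves the search space by comparing with the middle element.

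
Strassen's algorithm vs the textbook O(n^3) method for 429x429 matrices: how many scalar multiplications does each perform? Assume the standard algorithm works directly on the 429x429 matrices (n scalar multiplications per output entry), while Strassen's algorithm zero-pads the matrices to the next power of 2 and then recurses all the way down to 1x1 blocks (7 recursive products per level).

Matrix multiplication for 429x429 matrices:

Strassen's algorithm requires power-of-2 dimensions. Pad 429x429 to 512x512 (next power of 2).

Standard algorithm: 429^3 = 78953589 multiplications
Strassen's algorithm: 7^(log2(512)) = 7^9 = 40353607 multiplications
Savings: 78953589 - 40353607 = 38599982 multiplications

Standard: 78953589 multiplications (429^3). Strassen: 40353607 multiplications (7^9, after padding to 512x512). Strassen reduces 8 recursive multiplications to 7 at each level.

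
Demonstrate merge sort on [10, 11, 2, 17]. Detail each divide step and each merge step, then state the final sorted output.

Merge sort trace:

Split: [10, 11, 2, 17] -> [10, 11] and [2, 17]
  Split: [10, 11] -> [10] and [11]
  Merge: [10] + [11] -> [10, 11]
  Split: [2, 17] -> [2] and [17]
  Merge: [2] + [17] -> [2, 17]
Merge: [10, 11] + [2, 17] -> [2, 10, 11, 17]

Final sorted array: [2, 10, 11, 17]

The merge sort proceeds by recursively splitting the array and merging sorted halves.
After all merges, the sorted array is [2, 10, 11, 17].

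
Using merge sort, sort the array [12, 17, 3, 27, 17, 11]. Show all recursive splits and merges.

Merge sort trace:

Split: [12, 17, 3, 27, 17, 11] -> [12, 17, 3] and [27, 17, 11]
  Split: [12, 17, 3] -> [12] and [17, 3]
    Split: [17, 3] -> [17] and [3]
    Merge: [17] + [3] -> [3, 17]
  Merge: [12] + [3, 17] -> [3, 12, 17]
  Split: [27, 17, 11] -> [27] and [17, 11]
    Split: [17, 11] -> [17] and [11]
    Merge: [17] + [11] -> [11, 17]
  Merge: [27] + [11, 17] -> [11, 17, 27]
Merge: [3, 12, 17] + [11, 17, 27] -> [3, 11, 12, 17, 17, 27]

Final sorted array: [3, 11, 12, 17, 17, 27]

The merge sort proceeds by recursively splitting the array and merging sorted halves.
After all merges, the sorted array is [3, 11, 12, 17, 17, 27].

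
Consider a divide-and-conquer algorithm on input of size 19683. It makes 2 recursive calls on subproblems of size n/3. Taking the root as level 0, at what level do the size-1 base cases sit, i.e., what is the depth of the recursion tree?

For divide and conquer with division factor 3:

Problem sizes at each level:
Level 0: 19683
Level 1: 6561
Level 2: 2187
Level 3: 729
Level 4: 243
Level 5: 81
Level 6: 27
Level 7: 9
Level 8: 3
Level 9: 1

The root is level 0 and the size-1 base case is level 9 (the tree spans levels 0 through 9, i.e. 10 levels counting the root), so the depth is the number of divisions: log_3(19683) = 9

The recursion tree depth is log_3(19683) = 9. At each level, the problem size is divided by 3, so it takes 9 divisions to reduce to a base case of size 1. The algorithm makes 2 recursive calls at each level.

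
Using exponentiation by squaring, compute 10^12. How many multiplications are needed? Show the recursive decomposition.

Computing 10^12 by squaring (build up from 10^1; each line after the first costs one multiplication):

10^1 = 10
10^2 = (10^1)^2 = 10^2 = 100
10^3 = 10 * 10^2 = 10 * 100 = 1000
10^6 = (10^3)^2 = 1000^2 = 1000000
10^12 = (10^6)^2 = 1000000^2 = 1000000000000

Result: 1000000000000
Multiplications needed: 4 (4 lines after 10^1)

10^12 = 1000000000000. Using exponentiation by squaring, this requires 4 multiplications. The key idea: if the exponent is even, square the half-power; if odd, multiply by the base once.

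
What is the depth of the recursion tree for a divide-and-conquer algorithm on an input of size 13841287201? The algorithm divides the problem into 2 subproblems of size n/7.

For divide and conquer with division factor 7:

Problem sizes at each level:
Level 0: 13841287201
Level 1: 1977326743
Level 2: 282475249
Level 3: 40353607
Level 4: 5764801
Level 5: 823543
Level 6: 117649
Level 7: 16807
Level 8: 2401
Level 9: 343
Level 10: 49
Level 11: 7
Level 12: 1

The root is level 0 and the size-1 base case is level 12 (the tree spans levels 0 through 12, i.e. 13 levels counting the root), so the depth is the number of divisions: log_7(13841287201) = 12

The recursion tree depth is log_7(13841287201) = 12. At each level, the problem size is divided by 7, so it takes 12 divisions to reduce to a base case of size 1. The algorithm makes 2 recursive calls at each level.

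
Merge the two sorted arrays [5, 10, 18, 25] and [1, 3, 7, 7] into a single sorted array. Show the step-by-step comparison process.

Merging process:

Compare 5 vs 1: take 1 from right. Merged: [1]
Compare 5 vs 3: take 3 from right. Merged: [1, 3]
Compare 5 vs 7: take 5 from left. Merged: [1, 3, 5]
Compare 10 vs 7: take 7 from right. Merged: [1, 3, 5, 7]
Compare 10 vs 7: take 7 from right. Merged: [1, 3, 5, 7, 7]
Append remaining from left: [10, 18, 25]. Merged: [1, 3, 5, 7, 7, 10, 18, 25]

Final merged array: [1, 3, 5, 7, 7, 10, 18, 25]
Total comparisons: 5

The merged array is [1, 3, 5, 7, 7, 10, 18, 25], requiring 5 comparisons. The merge step runs in O(n) time where n is the total number of elements.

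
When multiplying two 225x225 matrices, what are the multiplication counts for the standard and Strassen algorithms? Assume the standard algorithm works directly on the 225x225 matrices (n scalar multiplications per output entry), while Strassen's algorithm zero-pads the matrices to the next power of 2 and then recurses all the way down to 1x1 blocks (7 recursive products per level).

Matrix multiplication for 225x225 matrices:

Strassen's algorithm requires power-of-2 dimensions. Pad 225x225 to 256x256 (next power of 2).

Standard algorithm: 225^3 = 11390625 multiplications
Strassen's algorithm: 7^(log2(256)) = 7^8 = 5764801 multiplications
Savings: 11390625 - 5764801 = 5625824 multiplications

Standard: 11390625 multiplications (225^3). Strassen: 5764801 multiplications (7^8, after padding to 256x256). Strassen reduces 8 recursive multiplications to 7 at each level.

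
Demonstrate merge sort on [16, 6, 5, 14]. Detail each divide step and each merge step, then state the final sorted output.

Merge sort trace:

Split: [16, 6, 5, 14] -> [16, 6] and [5, 14]
  Split: [16, 6] -> [16] and [6]
  Merge: [16] + [6] -> [6, 16]
  Split: [5, 14] -> [5] and [14]
  Merge: [5] + [14] -> [5, 14]
Merge: [6, 16] + [5, 14] -> [5, 6, 14, 16]

Final sorted array: [5, 6, 14, 16]

The merge sort proceeds by recursively splitting the array and merging sorted halves.
After all merges, the sorted array is [5, 6, 14, 16].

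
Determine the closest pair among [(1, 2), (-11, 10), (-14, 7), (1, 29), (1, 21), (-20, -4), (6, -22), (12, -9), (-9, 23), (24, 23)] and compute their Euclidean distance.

Computing all pairwise distances among 10 points:

d((1, 2), (-11, 10)) = 14.4222
d((1, 2), (-14, 7)) = 15.8114
d((1, 2), (1, 29)) = 27.0
d((1, 2), (1, 21)) = 19.0
d((1, 2), (-20, -4)) = 21.8403
d((1, 2), (6, -22)) = 24.5153
d((1, 2), (12, -9)) = 15.5563
d((1, 2), (-9, 23)) = 23.2594
d((1, 2), (24, 23)) = 31.1448
d((-11, 10), (-14, 7)) = 4.2426 <-- minimum
d((-11, 10), (1, 29)) = 22.4722
d((-11, 10), (1, 21)) = 16.2788
d((-11, 10), (-20, -4)) = 16.6433
d((-11, 10), (6, -22)) = 36.2353
d((-11, 10), (12, -9)) = 29.8329
d((-11, 10), (-9, 23)) = 13.1529
d((-11, 10), (24, 23)) = 37.3363
d((-14, 7), (1, 29)) = 26.6271
d((-14, 7), (1, 21)) = 20.5183
d((-14, 7), (-20, -4)) = 12.53
d((-14, 7), (6, -22)) = 35.2278
d((-14, 7), (12, -9)) = 30.5287
d((-14, 7), (-9, 23)) = 16.7631
d((-14, 7), (24, 23)) = 41.2311
d((1, 29), (1, 21)) = 8.0
d((1, 29), (-20, -4)) = 39.1152
d((1, 29), (6, -22)) = 51.2445
d((1, 29), (12, -9)) = 39.5601
d((1, 29), (-9, 23)) = 11.6619
d((1, 29), (24, 23)) = 23.7697
d((1, 21), (-20, -4)) = 32.6497
d((1, 21), (6, -22)) = 43.2897
d((1, 21), (12, -9)) = 31.9531
d((1, 21), (-9, 23)) = 10.198
d((1, 21), (24, 23)) = 23.0868
d((-20, -4), (6, -22)) = 31.6228
d((-20, -4), (12, -9)) = 32.3883
d((-20, -4), (-9, 23)) = 29.1548
d((-20, -4), (24, 23)) = 51.6236
d((6, -22), (12, -9)) = 14.3178
d((6, -22), (-9, 23)) = 47.4342
d((6, -22), (24, 23)) = 48.4665
d((12, -9), (-9, 23)) = 38.2753
d((12, -9), (24, 23)) = 34.176
d((-9, 23), (24, 23)) = 33.0

Closest pair: (-11, 10) and (-14, 7) with distance 4.2426

The closest pair is (-11, 10) and (-14, 7) with Euclidean distance 4.2426. For 10 points, brute-force pairwise comparison is shown above. For large n, the divide-and-conquer algorithm (sort by x, recurse on halves, check the dividing strip) achieves O(n log n).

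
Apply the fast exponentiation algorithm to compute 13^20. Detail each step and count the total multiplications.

Computing 13^20 by squaring (build up from 13^1; each line after the first costs one multiplication):

13^1 = 13
13^2 = (13^1)^2 = 13^2 = 169
13^4 = (13^2)^2 = 169^2 = 28561
13^5 = 13 * 13^4 = 13 * 28561 = 371293
13^10 = (13^5)^2 = 371293^2 = 137858491849
13^20 = (13^10)^2 = 137858491849^2 = 19004963774880799438801

Result: 19004963774880799438801
Multiplications needed: 5 (5 lines after 13^1)

13^20 = 19004963774880799438801. Using exponentiation by squaring, this requires 5 multiplications. The key idea: if the exponent is even, square the half-power; if odd, multiply by the base once.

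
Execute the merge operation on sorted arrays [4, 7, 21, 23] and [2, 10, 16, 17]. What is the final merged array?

Merging process:

Compare 4 vs 2: take 2 from right. Merged: [2]
Compare 4 vs 10: take 4 from left. Merged: [2, 4]
Compare 7 vs 10: take 7 from left. Merged: [2, 4, 7]
Compare 21 vs 10: take 10 from right. Merged: [2, 4, 7, 10]
Compare 21 vs 16: take 16 from right. Merged: [2, 4, 7, 10, 16]
Compare 21 vs 17: take 17 from right. Merged: [2, 4, 7, 10, 16, 17]
Append remaining from left: [21, 23]. Merged: [2, 4, 7, 10, 16, 17, 21, 23]

Final merged array: [2, 4, 7, 10, 16, 17, 21, 23]
Total comparisons: 6

The merged array is [2, 4, 7, 10, 16, 17, 21, 23], requiring 6 comparisons. The merge step runs in O(n) time where n is the total number of elements.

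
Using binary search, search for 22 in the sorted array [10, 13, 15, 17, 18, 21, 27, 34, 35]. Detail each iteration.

Binary search for 22 in [10, 13, 15, 17, 18, 21, 27, 34, 35]:

lo=0, hi=8, mid=4, arr[mid]=18 -> 18 < 22, search right half
lo=5, hi=8, mid=6, arr[mid]=27 -> 27 > 22, search left half
lo=5, hi=5, mid=5, arr[mid]=21 -> 21 < 22, search right half
lo=6 > hi=5, target 22 not found

Binary search determines that 22 is not in the array after 3 comparisons. The search space was exhausted without finding the target.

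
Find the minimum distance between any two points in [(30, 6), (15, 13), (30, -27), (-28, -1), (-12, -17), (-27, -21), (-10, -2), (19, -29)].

Computing all pairwise distances among 8 points:

d((30, 6), (15, 13)) = 16.5529
d((30, 6), (30, -27)) = 33.0
d((30, 6), (-28, -1)) = 58.4209
d((30, 6), (-12, -17)) = 47.8853
d((30, 6), (-27, -21)) = 63.0714
d((30, 6), (-10, -2)) = 40.7922
d((30, 6), (19, -29)) = 36.6879
d((15, 13), (30, -27)) = 42.72
d((15, 13), (-28, -1)) = 45.2217
d((15, 13), (-12, -17)) = 40.3609
d((15, 13), (-27, -21)) = 54.037
d((15, 13), (-10, -2)) = 29.1548
d((15, 13), (19, -29)) = 42.19
d((30, -27), (-28, -1)) = 63.561
d((30, -27), (-12, -17)) = 43.1741
d((30, -27), (-27, -21)) = 57.3149
d((30, -27), (-10, -2)) = 47.1699
d((30, -27), (19, -29)) = 11.1803 <-- minimum
d((-28, -1), (-12, -17)) = 22.6274
d((-28, -1), (-27, -21)) = 20.025
d((-28, -1), (-10, -2)) = 18.0278
d((-28, -1), (19, -29)) = 54.7083
d((-12, -17), (-27, -21)) = 15.5242
d((-12, -17), (-10, -2)) = 15.1327
d((-12, -17), (19, -29)) = 33.2415
d((-27, -21), (-10, -2)) = 25.4951
d((-27, -21), (19, -29)) = 46.6905
d((-10, -2), (19, -29)) = 39.6232

Closest pair: (30, -27) and (19, -29) with distance 11.1803

The closest pair is (30, -27) and (19, -29) with Euclidean distance 11.1803. For 8 points, brute-force pairwise comparison is shown above. For large n, the divide-and-conquer algorithm (sort by x, recurse on halves, check the dividing strip) achieves O(n log n).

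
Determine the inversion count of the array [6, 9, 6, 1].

Finding inversions in [6, 9, 6, 1]:

(0, 3): arr[0]=6 > arr[3]=1
(1, 2): arr[1]=9 > arr[2]=6
(1, 3): arr[1]=9 > arr[3]=1
(2, 3): arr[2]=6 > arr[3]=1

Total inversions: 4

The array has 4 inversion(s): (0,3), (1,2), (1,3), (2,3). Each pair (i,j) satisfies i < j and arr[i] > arr[j].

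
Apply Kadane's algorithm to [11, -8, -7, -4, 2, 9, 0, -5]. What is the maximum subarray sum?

Using Kadane's algorithm on [11, -8, -7, -4, 2, 9, 0, -5]:

Scanning through the array:
Position 1 (value -8): max_ending_here = 3, max_so_far = 11
Position 2 (value -7): max_ending_here = -4, max_so_far = 11
Position 3 (value -4): max_ending_here = -4, max_so_far = 11
Position 4 (value 2): max_ending_here = 2, max_so_far = 11
Position 5 (value 9): max_ending_here = 11, max_so_far = 11
Position 6 (value 0): max_ending_here = 11, max_so_far = 11
Position 7 (value -5): max_ending_here = 6, max_so_far = 11

Maximum subarray: [11]
Maximum sum: 11

The maximum subarray is [11] with sum 11. This subarray runs from index 0 to index 0.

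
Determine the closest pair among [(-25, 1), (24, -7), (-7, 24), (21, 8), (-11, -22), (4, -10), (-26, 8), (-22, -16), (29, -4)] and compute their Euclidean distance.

Computing all pairwise distances among 9 points:

d((-25, 1), (24, -7)) = 49.6488
d((-25, 1), (-7, 24)) = 29.2062
d((-25, 1), (21, 8)) = 46.5296
d((-25, 1), (-11, -22)) = 26.9258
d((-25, 1), (4, -10)) = 31.0161
d((-25, 1), (-26, 8)) = 7.0711
d((-25, 1), (-22, -16)) = 17.2627
d((-25, 1), (29, -4)) = 54.231
d((24, -7), (-7, 24)) = 43.8406
d((24, -7), (21, 8)) = 15.2971
d((24, -7), (-11, -22)) = 38.0789
d((24, -7), (4, -10)) = 20.2237
d((24, -7), (-26, 8)) = 52.2015
d((24, -7), (-22, -16)) = 46.8722
d((24, -7), (29, -4)) = 5.831 <-- minimum
d((-7, 24), (21, 8)) = 32.249
d((-7, 24), (-11, -22)) = 46.1736
d((-7, 24), (4, -10)) = 35.7351
d((-7, 24), (-26, 8)) = 24.8395
d((-7, 24), (-22, -16)) = 42.72
d((-7, 24), (29, -4)) = 45.607
d((21, 8), (-11, -22)) = 43.8634
d((21, 8), (4, -10)) = 24.7588
d((21, 8), (-26, 8)) = 47.0
d((21, 8), (-22, -16)) = 49.2443
d((21, 8), (29, -4)) = 14.4222
d((-11, -22), (4, -10)) = 19.2094
d((-11, -22), (-26, 8)) = 33.541
d((-11, -22), (-22, -16)) = 12.53
d((-11, -22), (29, -4)) = 43.8634
d((4, -10), (-26, 8)) = 34.9857
d((4, -10), (-22, -16)) = 26.6833
d((4, -10), (29, -4)) = 25.7099
d((-26, 8), (-22, -16)) = 24.3311
d((-26, 8), (29, -4)) = 56.2939
d((-22, -16), (29, -4)) = 52.3927

Closest pair: (24, -7) and (29, -4) with distance 5.831

The closest pair is (24, -7) and (29, -4) with Euclidean distance 5.831. For 9 points, brute-force pairwise comparison is shown above. For large n, the divide-and-conquer algorithm (sort by x, recurse on halves, check the dividing strip) achieves O(n log n).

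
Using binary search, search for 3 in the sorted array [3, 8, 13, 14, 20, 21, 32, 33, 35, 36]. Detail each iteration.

Binary search for 3 in [3, 8, 13, 14, 20, 21, 32, 33, 35, 36]:

lo=0, hi=9, mid=4, arr[mid]=20 -> 20 > 3, search left half
lo=0, hi=3, mid=1, arr[mid]=8 -> 8 > 3, search left half
lo=0, hi=0, mid=0, arr[mid]=3 -> Found target at index 0!

Binary search finds 3 at index 0 after 3 comparisons. The search repeatedly halves the search space by comparing with the middle element.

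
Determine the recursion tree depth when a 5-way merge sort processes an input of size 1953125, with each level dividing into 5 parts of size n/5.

For divide and conquer with division factor 5:

Problem sizes at each level:
Level 0: 1953125
Level 1: 390625
Level 2: 78125
Level 3: 15625
Level 4: 3125
Level 5: 625
Level 6: 125
Level 7: 25
Level 8: 5
Level 9: 1

The root is level 0 and the size-1 base case is level 9 (the tree spans levels 0 through 9, i.e. 10 levels counting the root), so the depth is the number of divisions: log_5(1953125) = 9

The recursion tree depth is log_5(1953125) = 9. At each level, the problem size is divided by 5, so it takes 9 divisions to reduce to a base case of size 1. The algorithm makes 5 recursive calls at each level.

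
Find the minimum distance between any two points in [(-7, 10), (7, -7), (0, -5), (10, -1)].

Computing all pairwise distances among 4 points:

d((-7, 10), (7, -7)) = 22.0227
d((-7, 10), (0, -5)) = 16.5529
d((-7, 10), (10, -1)) = 20.2485
d((7, -7), (0, -5)) = 7.2801
d((7, -7), (10, -1)) = 6.7082 <-- minimum
d((0, -5), (10, -1)) = 10.7703

Closest pair: (7, -7) and (10, -1) with distance 6.7082

The closest pair is (7, -7) and (10, -1) with Euclidean distance 6.7082. For 4 points, brute-force pairwise comparison is shown above. For large n, the divide-and-conquer algorithm (sort by x, recurse on halves, check the dividing strip) achieves O(n log n).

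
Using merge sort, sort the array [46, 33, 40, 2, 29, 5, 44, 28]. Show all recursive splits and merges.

Merge sort trace:

Split: [46, 33, 40, 2, 29, 5, 44, 28] -> [46, 33, 40, 2] and [29, 5, 44, 28]
  Split: [46, 33, 40, 2] -> [46, 33] and [40, 2]
    Split: [46, 33] -> [46] and [33]
    Merge: [46] + [33] -> [33, 46]
    Split: [40, 2] -> [40] and [2]
    Merge: [40] + [2] -> [2, 40]
  Merge: [33, 46] + [2, 40] -> [2, 33, 40, 46]
  Split: [29, 5, 44, 28] -> [29, 5] and [44, 28]
    Split: [29, 5] -> [29] and [5]
    Merge: [29] + [5] -> [5, 29]
    Split: [44, 28] -> [44] and [28]
    Merge: [44] + [28] -> [28, 44]
  Merge: [5, 29] + [28, 44] -> [5, 28, 29, 44]
Merge: [2, 33, 40, 46] + [5, 28, 29, 44] -> [2, 5, 28, 29, 33, 40, 44, 46]

Final sorted array: [2, 5, 28, 29, 33, 40, 44, 46]

The merge sort proceeds by recursively splitting the array and merging sorted halves.
After all merges, the sorted array is [2, 5, 28, 29, 33, 40, 44, 46].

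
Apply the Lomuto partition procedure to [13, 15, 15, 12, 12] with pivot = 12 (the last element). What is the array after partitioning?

Lomuto partition with pivot = 12:

Initial array: [13, 15, 15, 12, 12]

arr[0]=13 > 12: no swap
arr[1]=15 > 12: no swap
arr[2]=15 > 12: no swap
arr[3]=12 <= 12: swap with position 0, array becomes [12, 15, 15, 13, 12]

Place pivot at position 1: [12, 12, 15, 13, 15]
Pivot position: 1

After partitioning with pivot 12, the array becomes [12, 12, 15, 13, 15]. The pivot is placed at index 1. All elements to the left of the pivot are <= 12, and all elements to the right are > 12.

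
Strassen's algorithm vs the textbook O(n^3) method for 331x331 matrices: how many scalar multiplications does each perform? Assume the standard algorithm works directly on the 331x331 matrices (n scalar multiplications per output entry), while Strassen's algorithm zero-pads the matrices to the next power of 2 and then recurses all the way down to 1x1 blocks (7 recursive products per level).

Matrix multiplication for 331x331 matrices:

Strassen's algorithm requires power-of-2 dimensions. Pad 331x331 to 512x512 (next power of 2).

Standard algorithm: 331^3 = 36264691 multiplications
Strassen's algorithm: 7^(log2(512)) = 7^9 = 40353607 multiplications
Difference: 36264691 - 40353607 = -4088916 (Strassen uses MORE here due to padding overhead — for small or just-over-power-of-2 n, padding can outweigh the per-level savings)

Standard: 36264691 multiplications (331^3). Strassen: 40353607 multiplications (7^9, after padding to 512x512). Strassen reduces 8 recursive multiplications to 7 at each level.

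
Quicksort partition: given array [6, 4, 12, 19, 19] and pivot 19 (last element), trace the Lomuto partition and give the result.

Lomuto partition with pivot = 19:

Initial array: [6, 4, 12, 19, 19]

arr[0]=6 <= 19: swap with position 0, array becomes [6, 4, 12, 19, 19]
arr[1]=4 <= 19: swap with position 1, array becomes [6, 4, 12, 19, 19]
arr[2]=12 <= 19: swap with position 2, array becomes [6, 4, 12, 19, 19]
arr[3]=19 <= 19: swap with position 3, array becomes [6, 4, 12, 19, 19]

Place pivot at position 4: [6, 4, 12, 19, 19]
Pivot position: 4

After partitioning with pivot 19, the array becomes [6, 4, 12, 19, 19]. The pivot is placed at index 4. All elements to the left of the pivot are <= 19, and all elements to the right are > 19.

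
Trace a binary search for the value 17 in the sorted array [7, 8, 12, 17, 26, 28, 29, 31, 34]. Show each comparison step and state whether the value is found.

Binary search for 17 in [7, 8, 12, 17, 26, 28, 29, 31, 34]:

lo=0, hi=8, mid=4, arr[mid]=26 -> 26 > 17, search left half
lo=0, hi=3, mid=1, arr[mid]=8 -> 8 < 17, search right half
lo=2, hi=3, mid=2, arr[mid]=12 -> 12 < 17, search right half
lo=3, hi=3, mid=3, arr[mid]=17 -> Found target at index 3!

Binary search finds 17 at index 3 after 4 comparisons. The search repeatedly halves the search space by comparing with the middle element.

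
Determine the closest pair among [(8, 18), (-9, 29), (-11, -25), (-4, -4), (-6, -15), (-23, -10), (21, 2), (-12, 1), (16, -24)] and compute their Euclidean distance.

Computing all pairwise distances among 9 points:

d((8, 18), (-9, 29)) = 20.2485
d((8, 18), (-11, -25)) = 47.0106
d((8, 18), (-4, -4)) = 25.0599
d((8, 18), (-6, -15)) = 35.8469
d((8, 18), (-23, -10)) = 41.7732
d((8, 18), (21, 2)) = 20.6155
d((8, 18), (-12, 1)) = 26.2488
d((8, 18), (16, -24)) = 42.7551
d((-9, 29), (-11, -25)) = 54.037
d((-9, 29), (-4, -4)) = 33.3766
d((-9, 29), (-6, -15)) = 44.1022
d((-9, 29), (-23, -10)) = 41.4367
d((-9, 29), (21, 2)) = 40.3609
d((-9, 29), (-12, 1)) = 28.1603
d((-9, 29), (16, -24)) = 58.6003
d((-11, -25), (-4, -4)) = 22.1359
d((-11, -25), (-6, -15)) = 11.1803
d((-11, -25), (-23, -10)) = 19.2094
d((-11, -25), (21, 2)) = 41.8688
d((-11, -25), (-12, 1)) = 26.0192
d((-11, -25), (16, -24)) = 27.0185
d((-4, -4), (-6, -15)) = 11.1803
d((-4, -4), (-23, -10)) = 19.9249
d((-4, -4), (21, 2)) = 25.7099
d((-4, -4), (-12, 1)) = 9.434 <-- minimum
d((-4, -4), (16, -24)) = 28.2843
d((-6, -15), (-23, -10)) = 17.72
d((-6, -15), (21, 2)) = 31.9061
d((-6, -15), (-12, 1)) = 17.088
d((-6, -15), (16, -24)) = 23.7697
d((-23, -10), (21, 2)) = 45.607
d((-23, -10), (-12, 1)) = 15.5563
d((-23, -10), (16, -24)) = 41.4367
d((21, 2), (-12, 1)) = 33.0151
d((21, 2), (16, -24)) = 26.4764
d((-12, 1), (16, -24)) = 37.5366

Closest pair: (-4, -4) and (-12, 1) with distance 9.434

The closest pair is (-4, -4) and (-12, 1) with Euclidean distance 9.434. For 9 points, brute-force pairwise comparison is shown above. For large n, the divide-and-conquer algorithm (sort by x, recurse on halves, check the dividing strip) achieves O(n log n).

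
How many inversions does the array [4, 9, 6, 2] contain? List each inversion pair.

Finding inversions in [4, 9, 6, 2]:

(0, 3): arr[0]=4 > arr[3]=2
(1, 2): arr[1]=9 > arr[2]=6
(1, 3): arr[1]=9 > arr[3]=2
(2, 3): arr[2]=6 > arr[3]=2

Total inversions: 4

The array has 4 inversion(s): (0,3), (1,2), (1,3), (2,3). Each pair (i,j) satisfies i < j and arr[i] > arr[j].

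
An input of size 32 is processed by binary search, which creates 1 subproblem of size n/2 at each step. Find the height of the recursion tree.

For divide and conquer with division factor 2:

Problem sizes at each level:
Level 0: 32
Level 1: 16
Level 2: 8
Level 3: 4
Level 4: 2
Level 5: 1

The root is level 0 and the size-1 base case is level 5 (the tree spans levels 0 through 5, i.e. 6 levels counting the root), so the depth is the number of divisions: log_2(32) = 5

The recursion tree depth is log_2(32) = 5. At each level, the problem size is divided by 2, so it takes 5 divisions to reduce to a base case of size 1. The algorithm makes 1 recursive call at each level.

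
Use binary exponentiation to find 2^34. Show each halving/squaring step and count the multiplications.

Computing 2^34 by squaring (build up from 2^1; each line after the first costs one multiplication):

2^1 = 2
2^2 = (2^1)^2 = 2^2 = 4
2^4 = (2^2)^2 = 4^2 = 16
2^8 = (2^4)^2 = 16^2 = 256
2^16 = (2^8)^2 = 256^2 = 65536
2^17 = 2 * 2^16 = 2 * 65536 = 131072
2^34 = (2^17)^2 = 131072^2 = 17179869184

Result: 17179869184
Multiplications needed: 6 (6 lines after 2^1)

2^34 = 17179869184. Using exponentiation by squaring, this requires 6 multiplications. The key idea: if the exponent is even, square the half-power; if odd, multiply by the base once.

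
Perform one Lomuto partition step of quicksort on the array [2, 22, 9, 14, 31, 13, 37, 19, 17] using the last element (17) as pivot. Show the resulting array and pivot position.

Lomuto partition with pivot = 17:

Initial array: [2, 22, 9, 14, 31, 13, 37, 19, 17]

arr[0]=2 <= 17: swap with position 0, array becomes [2, 22, 9, 14, 31, 13, 37, 19, 17]
arr[1]=22 > 17: no swap
arr[2]=9 <= 17: swap with position 1, array becomes [2, 9, 22, 14, 31, 13, 37, 19, 17]
arr[3]=14 <= 17: swap with position 2, array becomes [2, 9, 14, 22, 31, 13, 37, 19, 17]
arr[4]=31 > 17: no swap
arr[5]=13 <= 17: swap with position 3, array becomes [2, 9, 14, 13, 31, 22, 37, 19, 17]
arr[6]=37 > 17: no swap
arr[7]=19 > 17: no swap

Place pivot at position 4: [2, 9, 14, 13, 17, 22, 37, 19, 31]
Pivot position: 4

After partitioning with pivot 17, the array becomes [2, 9, 14, 13, 17, 22, 37, 19, 31]. The pivot is placed at index 4. All elements to the left of the pivot are <= 17, and all elements to the right are > 17.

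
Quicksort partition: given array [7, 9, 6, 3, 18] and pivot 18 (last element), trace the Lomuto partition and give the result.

Lomuto partition with pivot = 18:

Initial array: [7, 9, 6, 3, 18]

arr[0]=7 <= 18: swap with position 0, array becomes [7, 9, 6, 3, 18]
arr[1]=9 <= 18: swap with position 1, array becomes [7, 9, 6, 3, 18]
arr[2]=6 <= 18: swap with position 2, array becomes [7, 9, 6, 3, 18]
arr[3]=3 <= 18: swap with position 3, array becomes [7, 9, 6, 3, 18]

Place pivot at position 4: [7, 9, 6, 3, 18]
Pivot position: 4

After partitioning with pivot 18, the array becomes [7, 9, 6, 3, 18]. The pivot is placed at index 4. All elements to the left of the pivot are <= 18, and all elements to the right are > 18.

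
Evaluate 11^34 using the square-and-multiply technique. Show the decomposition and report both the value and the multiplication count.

Computing 11^34 by squaring (build up from 11^1; each line after the first costs one multiplication):

11^1 = 11
11^2 = (11^1)^2 = 11^2 = 121
11^4 = (11^2)^2 = 121^2 = 14641
11^8 = (11^4)^2 = 14641^2 = 214358881
11^16 = (11^8)^2 = 214358881^2 = 45949729863572161
11^17 = 11 * 11^16 = 11 * 45949729863572161 = 505447028499293771
11^34 = (11^17)^2 = 505447028499293771^2 = 255476698618765889551019445759400441

Result: 255476698618765889551019445759400441
Multiplications needed: 6 (6 lines after 11^1)

11^34 = 255476698618765889551019445759400441. Using exponentiation by squaring, this requires 6 multiplications. The key idea: if the exponent is even, square the half-power; if odd, multiply by the base once.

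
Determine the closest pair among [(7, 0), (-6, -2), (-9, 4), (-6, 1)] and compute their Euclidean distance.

Computing all pairwise distances among 4 points:

d((7, 0), (-6, -2)) = 13.1529
d((7, 0), (-9, 4)) = 16.4924
d((7, 0), (-6, 1)) = 13.0384
d((-6, -2), (-9, 4)) = 6.7082
d((-6, -2), (-6, 1)) = 3.0 <-- minimum
d((-9, 4), (-6, 1)) = 4.2426

Closest pair: (-6, -2) and (-6, 1) with distance 3.0

The closest pair is (-6, -2) and (-6, 1) with Euclidean distance 3.0. For 4 points, brute-force pairwise comparison is shown above. For large n, the divide-and-conquer algorithm (sort by x, recurse on halves, check the dividing strip) achieves O(n log n).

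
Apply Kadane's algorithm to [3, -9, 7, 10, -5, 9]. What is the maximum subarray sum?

Using Kadane's algorithm on [3, -9, 7, 10, -5, 9]:

Scanning through the array:
Position 1 (value -9): max_ending_here = -6, max_so_far = 3
Position 2 (value 7): max_ending_here = 7, max_so_far = 7
Position 3 (value 10): max_ending_here = 17, max_so_far = 17
Position 4 (value -5): max_ending_here = 12, max_so_far = 17
Position 5 (value 9): max_ending_here = 21, max_so_far = 21

Maximum subarray: [7, 10, -5, 9]
Maximum sum: 21

The maximum subarray is [7, 10, -5, 9] with sum 21. This subarray runs from index 2 to index 5.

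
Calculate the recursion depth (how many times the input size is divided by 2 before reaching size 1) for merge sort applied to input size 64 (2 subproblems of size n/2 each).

For divide and conquer with division factor 2:

Problem sizes at each level:
Level 0: 64
Level 1: 32
Level 2: 16
Level 3: 8
Level 4: 4
Level 5: 2
Level 6: 1

The root is level 0 and the size-1 base case is level 6 (the tree spans levels 0 through 6, i.e. 7 levels counting the root), so the depth is the number of divisions: log_2(64) = 6

The recursion tree depth is log_2(64) = 6. At each level, the problem size is divided by 2, so it takes 6 divisions to reduce to a base case of size 1. The algorithm makes 2 recursive calls at each level.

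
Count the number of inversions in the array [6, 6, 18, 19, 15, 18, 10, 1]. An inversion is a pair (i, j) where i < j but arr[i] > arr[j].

Finding inversions in [6, 6, 18, 19, 15, 18, 10, 1]:

(0, 7): arr[0]=6 > arr[7]=1
(1, 7): arr[1]=6 > arr[7]=1
(2, 4): arr[2]=18 > arr[4]=15
(2, 6): arr[2]=18 > arr[6]=10
(2, 7): arr[2]=18 > arr[7]=1
(3, 4): arr[3]=19 > arr[4]=15
(3, 5): arr[3]=19 > arr[5]=18
(3, 6): arr[3]=19 > arr[6]=10
(3, 7): arr[3]=19 > arr[7]=1
(4, 6): arr[4]=15 > arr[6]=10
(4, 7): arr[4]=15 > arr[7]=1
(5, 6): arr[5]=18 > arr[6]=10
(5, 7): arr[5]=18 > arr[7]=1
(6, 7): arr[6]=10 > arr[7]=1

Total inversions: 14

The array has 14 inversion(s): (0,7), (1,7), (2,4), (2,6), (2,7), (3,4), (3,5), (3,6), (3,7), (4,6), (4,7), (5,6), (5,7), (6,7). Each pair (i,j) satisfies i < j and arr[i] > arr[j].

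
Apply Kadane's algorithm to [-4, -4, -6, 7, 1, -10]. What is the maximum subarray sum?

Using Kadane's algorithm on [-4, -4, -6, 7, 1, -10]:

Scanning through the array:
Position 1 (value -4): max_ending_here = -4, max_so_far = -4
Position 2 (value -6): max_ending_here = -6, max_so_far = -4
Position 3 (value 7): max_ending_here = 7, max_so_far = 7
Position 4 (value 1): max_ending_here = 8, max_so_far = 8
Position 5 (value -10): max_ending_here = -2, max_so_far = 8

Maximum subarray: [7, 1]
Maximum sum: 8

The maximum subarray is [7, 1] with sum 8. This subarray runs from index 3 to index 4.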